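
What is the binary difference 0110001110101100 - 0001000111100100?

Method 1 - Direct subtraction (column by column from the right: bit − bit − borrow-in; if negative, add 2 and borrow 1 from the next column):
borrow: 0010001110000000
        0110001110101100
-       0001000111100100
------------------------
        0101000111001000

Method 2 - Add two's complement:
Two's complement of 0001000111100100: invert → 1110111000011011, add 1 → 1110111000011100
  0110001110101100
+ 1110111000011100
------------------
 10101000111001000  (end carry out of the top bit = 1)
Discarding the end carry: 0101000111001000
Decimal check:
  0110001110101100 = 16384 + 8192 + 512 + 256 + 128 + 32 + 8 + 4 = 25516
  0001000111100100 = 4096 + 256 + 128 + 64 + 32 + 4 = 4580
  25516 - 4580 = 20936, and 0101000111001000 = 16384 + 4096 + 256 + 128 + 64 + 8 = 20936 ✓



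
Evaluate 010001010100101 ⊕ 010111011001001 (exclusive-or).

XOR: 1 when bits differ
  010001010100101
^ 010111011001001
-----------------
  000110001101100
Decimal: 8869 ^ 11977 = 3180



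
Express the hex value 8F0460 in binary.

Convert each hex digit to 4 bits:
  8 = 1000
  F = 1111
  0 = 0000
  4 = 0100
  6 = 0110
  0 = 0000
Concatenate: 100011110000010001100000



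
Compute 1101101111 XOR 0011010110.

XOR: 1 when bits differ
  1101101111
^ 0011010110
------------
  1110111001
Decimal: 879 ^ 214 = 953



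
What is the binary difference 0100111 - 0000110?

Method 1 - Direct subtraction (column by column from the right: bit − bit − borrow-in; if negative, add 2 and borrow 1 from the next column):
borrow: 0000000
        0100111
-       0000110
---------------
        0100001

Method 2 - Add two's complement:
Two's complement of 0000110: invert → 1111001, add 1 → 1111010
  0100111
+ 1111010
---------
 10100001  (end carry out of the top bit = 1)
Discarding the end carry: 0100001
Decimal check:
  0100111 = 32 + 4 + 2 + 1 = 39
  0000110 = 4 + 2 = 6
  39 - 6 = 33, and 0100001 = 32 + 1 = 33 ✓



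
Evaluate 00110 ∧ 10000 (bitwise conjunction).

AND: 1 only when both bits are 1
  00110
& 10000
-------
  00000
Decimal: 6 & 16 = 0



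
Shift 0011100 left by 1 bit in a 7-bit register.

Original: 0011100 (decimal 28)
Shift left by 1 position
Append 1 zero on the right
Result: 0111000 (decimal 56)
Equivalent: 28 << 1 = 28 × 2^1 = 56



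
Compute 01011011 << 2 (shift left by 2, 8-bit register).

Original: 01011011 (decimal 91)
Shift left by 2 positions
Append 2 zeros on the right and drop the 2 high bits that overflow the 8-bit width
Result: 01101100 (decimal 108)
Equivalent: 91 << 2 = 91 × 2^2 = 364, truncated to 8 bits = 108



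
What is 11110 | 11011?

OR: 1 when either bit is 1
  11110
| 11011
-------
  11111
Decimal: 30 | 27 = 31



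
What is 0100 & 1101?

AND: 1 only when both bits are 1
  0100
& 1101
------
  0100
Decimal: 4 & 13 = 4



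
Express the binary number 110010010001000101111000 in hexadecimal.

Group into 4-bit nibbles from right:
  1100 = C
  1001 = 9
  0001 = 1
  0001 = 1
  0111 = 7
  1000 = 8
Result: C91178



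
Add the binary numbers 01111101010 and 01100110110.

Add column by column from the right: bit + bit + carry-in; write the sum mod 2, carry 1 when the sum is 2 or 3.
carry:  11111111100
        01111101010
+       01100110110
-------------------
       011100100000
(the carry out of the leftmost column, 0, becomes the leading bit)
Decimal check:
  01111101010 = 512 + 256 + 128 + 64 + 32 + 8 + 2 = 1002
  01100110110 = 512 + 256 + 32 + 16 + 4 + 2 = 822
  1002 + 822 = 1824, and 011100100000 = 1024 + 512 + 256 + 32 = 1824 ✓



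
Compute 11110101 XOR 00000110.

XOR: 1 when bits differ
  11110101
^ 00000110
----------
  11110011
Decimal: 245 ^ 6 = 243



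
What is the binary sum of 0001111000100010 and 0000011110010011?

Add column by column from the right: bit + bit + carry-in; write the sum mod 2, carry 1 when the sum is 2 or 3.
carry:  0011110000000100
        0001111000100010
+       0000011110010011
------------------------
       00010010110110101
(the carry out of the leftmost column, 0, becomes the leading bit)
Decimal check:
  0001111000100010 = 4096 + 2048 + 1024 + 512 + 32 + 2 = 7714
  0000011110010011 = 1024 + 512 + 256 + 128 + 16 + 2 + 1 = 1939
  7714 + 1939 = 9653, and 00010010110110101 = 8192 + 1024 + 256 + 128 + 32 + 16 + 4 + 1 = 9653 ✓



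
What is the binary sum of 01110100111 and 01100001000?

Add column by column from the right: bit + bit + carry-in; write the sum mod 2, carry 1 when the sum is 2 or 3.
carry:  11000000000
        01110100111
+       01100001000
-------------------
       011010101111
(the carry out of the leftmost column, 0, becomes the leading bit)
Decimal check:
  01110100111 = 512 + 256 + 128 + 32 + 4 + 2 + 1 = 935
  01100001000 = 512 + 256 + 8 = 776
  935 + 776 = 1711, and 011010101111 = 1024 + 512 + 128 + 32 + 8 + 4 + 2 + 1 = 1711 ✓



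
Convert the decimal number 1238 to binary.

Using repeated division by 2:
1238 ÷ 2 = 619 remainder 0
619 ÷ 2 = 309 remainder 1
309 ÷ 2 = 154 remainder 1
154 ÷ 2 = 77 remainder 0
77 ÷ 2 = 38 remainder 1
38 ÷ 2 = 19 remainder 0
19 ÷ 2 = 9 remainder 1
9 ÷ 2 = 4 remainder 1
4 ÷ 2 = 2 remainder 0
2 ÷ 2 = 1 remainder 0
1 ÷ 2 = 0 remainder 1
Reading remainders bottom to top: 10011010110



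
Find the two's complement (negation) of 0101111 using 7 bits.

Original: 0101111
Step 1 - Invert all bits: 1010000
Step 2 - Add 1: 1010001
Verification: 0101111 + 1010001 = 10000000; discarding the end carry (carry out of the top bit) leaves the 7-bit value 0000000, as required for x + (-x)



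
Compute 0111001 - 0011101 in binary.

Method 1 - Direct subtraction (column by column from the right: bit − bit − borrow-in; if negative, add 2 and borrow 1 from the next column):
borrow: 0111000
        0111001
-       0011101
---------------
        0011100

Method 2 - Add two's complement:
Two's complement of 0011101: invert → 1100010, add 1 → 1100011
  0111001
+ 1100011
---------
 10011100  (end carry out of the top bit = 1)
Discarding the end carry: 0011100
Decimal check:
  0111001 = 32 + 16 + 8 + 1 = 57
  0011101 = 16 + 8 + 4 + 1 = 29
  57 - 29 = 28, and 0011100 = 16 + 8 + 4 = 28 ✓



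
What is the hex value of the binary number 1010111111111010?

Group into 4-bit nibbles from right:
  1010 = A
  1111 = F
  1111 = F
  1010 = A
Result: AFFA



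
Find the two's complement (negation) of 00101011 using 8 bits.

Original: 00101011
Step 1 - Invert all bits: 11010100
Step 2 - Add 1: 11010101
Verification: 00101011 + 11010101 = 100000000; discarding the end carry (carry out of the top bit) leaves the 8-bit value 00000000, as required for x + (-x)



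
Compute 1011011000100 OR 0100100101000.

OR: 1 when either bit is 1
  1011011000100
| 0100100101000
---------------
  1111111101100
Decimal: 5828 | 2344 = 8172



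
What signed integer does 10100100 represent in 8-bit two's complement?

Binary: 10100100
Sign bit: 1 (negative)
Invert: 01011011
Add 1:  01011100
Magnitude: 01011100 = 64 + 16 + 8 + 4 = 92
Value: -92



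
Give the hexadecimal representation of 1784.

Using repeated division by 16 (digits 10–15 are A–F):
1784 ÷ 16 = 111 remainder 8
111 ÷ 16 = 6 remainder 15 (F)
6 ÷ 16 = 0 remainder 6
Reading remainders bottom to top: 6F8



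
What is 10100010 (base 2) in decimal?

Sum of powers of 2 for each 1-bit:
2^1 + 2^5 + 2^7
= 2 + 32 + 128
= 162



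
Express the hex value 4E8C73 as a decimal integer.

Expand by place value (powers of 16):
Digit values: E = 14, C = 12
4E8C73 = 4 × 16^5 + 14 × 16^4 + 8 × 16^3 + 12 × 16^2 + 7 × 16^1 + 3 × 16^0
= 4 × 1048576 + 14 × 65536 + 8 × 4096 + 12 × 256 + 7 × 16 + 3 × 1
= 4194304 + 917504 + 32768 + 3072 + 112 + 3
= 5147763



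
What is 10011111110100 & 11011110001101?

AND: 1 only when both bits are 1
  10011111110100
& 11011110001101
----------------
  10011110000100
Decimal: 10228 & 14221 = 10116



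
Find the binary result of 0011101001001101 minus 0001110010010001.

Method 1 - Direct subtraction (column by column from the right: bit − bit − borrow-in; if negative, add 2 and borrow 1 from the next column):
borrow: 0011101101100000
        0011101001001101
-       0001110010010001
------------------------
        0001110110111100

Method 2 - Add two's complement:
Two's complement of 0001110010010001: invert → 1110001101101110, add 1 → 1110001101101111
  0011101001001101
+ 1110001101101111
------------------
 10001110110111100  (end carry out of the top bit = 1)
Discarding the end carry: 0001110110111100
Decimal check:
  0011101001001101 = 8192 + 4096 + 2048 + 512 + 64 + 8 + 4 + 1 = 14925
  0001110010010001 = 4096 + 2048 + 1024 + 128 + 16 + 1 = 7313
  14925 - 7313 = 7612, and 0001110110111100 = 4096 + 2048 + 1024 + 256 + 128 + 32 + 16 + 8 + 4 = 7612 ✓



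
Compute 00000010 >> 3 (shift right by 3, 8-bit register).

Original: 00000010 (decimal 2)
Shift right by 3 positions
Drop the 3 low bits; fill with zeros on the left
Result: 00000000 (decimal 0)
Equivalent: 2 >> 3 = 2 ÷ 2^3 = 0



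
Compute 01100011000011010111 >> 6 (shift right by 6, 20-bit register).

Original: 01100011000011010111 (decimal 405719)
Shift right by 6 positions
Drop the 6 low bits; fill with zeros on the left
Result: 00000001100011000011 (decimal 6339)
Equivalent: 405719 >> 6 = 405719 ÷ 2^6 = 6339



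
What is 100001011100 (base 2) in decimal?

Sum of powers of 2 for each 1-bit:
2^2 + 2^3 + 2^4 + 2^6 + 2^11
= 4 + 8 + 16 + 64 + 2048
= 2140



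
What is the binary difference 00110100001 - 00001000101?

Method 1 - Direct subtraction (column by column from the right: bit − bit − borrow-in; if negative, add 2 and borrow 1 from the next column):
borrow: 00010111000
        00110100001
-       00001000101
-------------------
        00101011100

Method 2 - Add two's complement:
Two's complement of 00001000101: invert → 11110111010, add 1 → 11110111011
  00110100001
+ 11110111011
-------------
 100101011100  (end carry out of the top bit = 1)
Discarding the end carry: 00101011100
Decimal check:
  00110100001 = 256 + 128 + 32 + 1 = 417
  00001000101 = 64 + 4 + 1 = 69
  417 - 69 = 348, and 00101011100 = 256 + 64 + 16 + 8 + 4 = 348 ✓



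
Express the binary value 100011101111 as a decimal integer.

Sum of powers of 2 for each 1-bit:
2^0 + 2^1 + 2^2 + 2^3 + 2^5 + 2^6 + 2^7 + 2^11
= 1 + 2 + 4 + 8 + 32 + 64 + 128 + 2048
= 2287



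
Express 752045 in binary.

Using repeated division by 2:
752045 ÷ 2 = 376022 remainder 1
376022 ÷ 2 = 188011 remainder 0
188011 ÷ 2 = 94005 remainder 1
94005 ÷ 2 = 47002 remainder 1
47002 ÷ 2 = 23501 remainder 0
23501 ÷ 2 = 11750 remainder 1
11750 ÷ 2 = 5875 remainder 0
5875 ÷ 2 = 2937 remainder 1
2937 ÷ 2 = 1468 remainder 1
1468 ÷ 2 = 734 remainder 0
734 ÷ 2 = 367 remainder 0
367 ÷ 2 = 183 remainder 1
183 ÷ 2 = 91 remainder 1
91 ÷ 2 = 45 remainder 1
45 ÷ 2 = 22 remainder 1
22 ÷ 2 = 11 remainder 0
11 ÷ 2 = 5 remainder 1
5 ÷ 2 = 2 remainder 1
2 ÷ 2 = 1 remainder 0
1 ÷ 2 = 0 remainder 1
Reading remainders bottom to top: 10110111100110101101



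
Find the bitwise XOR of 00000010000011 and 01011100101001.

XOR: 1 when bits differ
  00000010000011
^ 01011100101001
----------------
  01011110101010
Decimal: 131 ^ 5929 = 6058



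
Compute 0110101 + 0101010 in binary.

Add column by column from the right: bit + bit + carry-in; write the sum mod 2, carry 1 when the sum is 2 or 3.
carry:  1000000
        0110101
+       0101010
---------------
       01011111
(the carry out of the leftmost column, 0, becomes the leading bit)
Decimal check:
  0110101 = 32 + 16 + 4 + 1 = 53
  0101010 = 32 + 8 + 2 = 42
  53 + 42 = 95, and 01011111 = 64 + 16 + 8 + 4 + 2 + 1 = 95 ✓



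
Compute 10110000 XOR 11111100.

XOR: 1 when bits differ
  10110000
^ 11111100
----------
  01001100
Decimal: 176 ^ 252 = 76



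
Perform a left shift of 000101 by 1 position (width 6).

Original: 000101 (decimal 5)
Shift left by 1 position
Append 1 zero on the right
Result: 001010 (decimal 10)
Equivalent: 5 << 1 = 5 × 2^1 = 10



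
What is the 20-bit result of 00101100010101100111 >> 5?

Original: 00101100010101100111 (decimal 181607)
Shift right by 5 positions
Drop the 5 low bits; fill with zeros on the left
Result: 00000001011000101011 (decimal 5675)
Equivalent: 181607 >> 5 = 181607 ÷ 2^5 = 5675



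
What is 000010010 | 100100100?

OR: 1 when either bit is 1
  000010010
| 100100100
-----------
  100110110
Decimal: 18 | 292 = 310



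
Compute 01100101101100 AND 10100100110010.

AND: 1 only when both bits are 1
  01100101101100
& 10100100110010
----------------
  00100100100000
Decimal: 6508 & 10546 = 2336



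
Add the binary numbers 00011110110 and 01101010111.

Add column by column from the right: bit + bit + carry-in; write the sum mod 2, carry 1 when the sum is 2 or 3.
carry:  11111101100
        00011110110
+       01101010111
-------------------
       010001001101
(the carry out of the leftmost column, 0, becomes the leading bit)
Decimal check:
  00011110110 = 128 + 64 + 32 + 16 + 4 + 2 = 246
  01101010111 = 512 + 256 + 64 + 16 + 4 + 2 + 1 = 855
  246 + 855 = 1101, and 010001001101 = 1024 + 64 + 8 + 4 + 1 = 1101 ✓



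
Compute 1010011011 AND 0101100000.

AND: 1 only when both bits are 1
  1010011011
& 0101100000
------------
  0000000000
Decimal: 667 & 352 = 0



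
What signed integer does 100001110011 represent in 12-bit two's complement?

Binary: 100001110011
Sign bit: 1 (negative)
Invert: 011110001100
Add 1:  011110001101
Magnitude: 011110001101 = 1024 + 512 + 256 + 128 + 8 + 4 + 1 = 1933
Value: -1933



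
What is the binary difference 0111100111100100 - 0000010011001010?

Method 1 - Direct subtraction (column by column from the right: bit − bit − borrow-in; if negative, add 2 and borrow 1 from the next column):
borrow: 0000100000110100
        0111100111100100
-       0000010011001010
------------------------
        0111010100011010

Method 2 - Add two's complement:
Two's complement of 0000010011001010: invert → 1111101100110101, add 1 → 1111101100110110
  0111100111100100
+ 1111101100110110
------------------
 10111010100011010  (end carry out of the top bit = 1)
Discarding the end carry: 0111010100011010
Decimal check:
  0111100111100100 = 16384 + 8192 + 4096 + 2048 + 256 + 128 + 64 + 32 + 4 = 31204
  0000010011001010 = 1024 + 128 + 64 + 8 + 2 = 1226
  31204 - 1226 = 29978, and 0111010100011010 = 16384 + 8192 + 4096 + 1024 + 256 + 16 + 8 + 2 = 29978 ✓



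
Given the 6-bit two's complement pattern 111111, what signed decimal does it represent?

Binary: 111111
Sign bit: 1 (negative)
Invert: 000000
Add 1:  000001
Magnitude: 000001 = 1
Value: -1



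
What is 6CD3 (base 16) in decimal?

Expand by place value (powers of 16):
Digit values: C = 12, D = 13
6CD3 = 6 × 16^3 + 12 × 16^2 + 13 × 16^1 + 3 × 16^0
= 6 × 4096 + 12 × 256 + 13 × 16 + 3 × 1
= 24576 + 3072 + 208 + 3
= 27859



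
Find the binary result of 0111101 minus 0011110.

Method 1 - Direct subtraction (column by column from the right: bit − bit − borrow-in; if negative, add 2 and borrow 1 from the next column):
borrow: 0111100
        0111101
-       0011110
---------------
        0011111

Method 2 - Add two's complement:
Two's complement of 0011110: invert → 1100001, add 1 → 1100010
  0111101
+ 1100010
---------
 10011111  (end carry out of the top bit = 1)
Discarding the end carry: 0011111
Decimal check:
  0111101 = 32 + 16 + 8 + 4 + 1 = 61
  0011110 = 16 + 8 + 4 + 2 = 30
  61 - 30 = 31, and 0011111 = 16 + 8 + 4 + 2 + 1 = 31 ✓



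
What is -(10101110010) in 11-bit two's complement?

Original (sign bit 1, negative): 10101110010
Step 1 - Invert all bits: 01010001101
Step 2 - Add 1: 01010001110
Verification: 10101110010 + 01010001110 = 100000000000; discarding the end carry (carry out of the top bit) leaves the 11-bit value 00000000000, as required for x + (-x)



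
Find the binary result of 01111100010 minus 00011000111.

Method 1 - Direct subtraction (column by column from the right: bit − bit − borrow-in; if negative, add 2 and borrow 1 from the next column):
borrow: 00000111110
        01111100010
-       00011000111
-------------------
        01100011011

Method 2 - Add two's complement:
Two's complement of 00011000111: invert → 11100111000, add 1 → 11100111001
  01111100010
+ 11100111001
-------------
 101100011011  (end carry out of the top bit = 1)
Discarding the end carry: 01100011011
Decimal check:
  01111100010 = 512 + 256 + 128 + 64 + 32 + 2 = 994
  00011000111 = 128 + 64 + 4 + 2 + 1 = 199
  994 - 199 = 795, and 01100011011 = 512 + 256 + 16 + 8 + 2 + 1 = 795 ✓



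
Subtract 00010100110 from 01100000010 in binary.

Method 1 - Direct subtraction (column by column from the right: bit − bit − borrow-in; if negative, add 2 and borrow 1 from the next column):
borrow: 00111111000
        01100000010
-       00010100110
-------------------
        01001011100

Method 2 - Add two's complement:
Two's complement of 00010100110: invert → 11101011001, add 1 → 11101011010
  01100000010
+ 11101011010
-------------
 101001011100  (end carry out of the top bit = 1)
Discarding the end carry: 01001011100
Decimal check:
  01100000010 = 512 + 256 + 2 = 770
  00010100110 = 128 + 32 + 4 + 2 = 166
  770 - 166 = 604, and 01001011100 = 512 + 64 + 16 + 8 + 4 = 604 ✓



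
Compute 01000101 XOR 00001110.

XOR: 1 when bits differ
  01000101
^ 00001110
----------
  01001011
Decimal: 69 ^ 14 = 75



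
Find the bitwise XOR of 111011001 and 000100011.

XOR: 1 when bits differ
  111011001
^ 000100011
-----------
  111111010
Decimal: 473 ^ 35 = 506



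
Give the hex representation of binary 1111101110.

Group into 4-bit nibbles from right:
  0011 = 3
  1110 = E
  1110 = E
Result: 3EE



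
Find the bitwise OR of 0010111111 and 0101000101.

OR: 1 when either bit is 1
  0010111111
| 0101000101
------------
  0111111111
Decimal: 191 | 325 = 511



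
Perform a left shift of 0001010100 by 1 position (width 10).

Original: 0001010100 (decimal 84)
Shift left by 1 position
Append 1 zero on the right
Result: 0010101000 (decimal 168)
Equivalent: 84 << 1 = 84 × 2^1 = 168



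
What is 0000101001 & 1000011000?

AND: 1 only when both bits are 1
  0000101001
& 1000011000
------------
  0000001000
Decimal: 41 & 536 = 8



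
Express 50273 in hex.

Using repeated division by 16 (digits 10–15 are A–F):
50273 ÷ 16 = 3142 remainder 1
3142 ÷ 16 = 196 remainder 6
196 ÷ 16 = 12 remainder 4
12 ÷ 16 = 0 remainder 12 (C)
Reading remainders bottom to top: C461



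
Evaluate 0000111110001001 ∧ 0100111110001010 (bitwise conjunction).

AND: 1 only when both bits are 1
  0000111110001001
& 0100111110001010
------------------
  0000111110001000
Decimal: 3977 & 20362 = 3976



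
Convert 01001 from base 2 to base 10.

Sum of powers of 2 for each 1-bit:
2^0 + 2^3
= 1 + 8
= 9



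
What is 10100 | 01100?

OR: 1 when either bit is 1
  10100
| 01100
-------
  11100
Decimal: 20 | 12 = 28



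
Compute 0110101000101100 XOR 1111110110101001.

XOR: 1 when bits differ
  0110101000101100
^ 1111110110101001
------------------
  1001011110000101
Decimal: 27180 ^ 64937 = 38789



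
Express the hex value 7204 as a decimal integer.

Expand by place value (powers of 16):
7204 = 7 × 16^3 + 2 × 16^2 + 0 × 16^1 + 4 × 16^0
= 7 × 4096 + 2 × 256 + 0 × 16 + 4 × 1
= 28672 + 512 + 0 + 4
= 29188



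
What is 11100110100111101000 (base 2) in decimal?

Sum of powers of 2 for each 1-bit:
2^3 + 2^5 + 2^6 + 2^7 + 2^8 + 2^11 + 2^13 + 2^14 + 2^17 + 2^18 + 2^19
= 8 + 32 + 64 + 128 + 256 + 2048 + 8192 + 16384 + 131072 + 262144 + 524288
= 944616



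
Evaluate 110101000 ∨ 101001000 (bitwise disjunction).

OR: 1 when either bit is 1
  110101000
| 101001000
-----------
  111101000
Decimal: 424 | 328 = 488



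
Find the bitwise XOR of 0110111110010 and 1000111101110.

XOR: 1 when bits differ
  0110111110010
^ 1000111101110
---------------
  1110000011100
Decimal: 3570 ^ 4590 = 7196



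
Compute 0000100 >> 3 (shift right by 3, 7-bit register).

Original: 0000100 (decimal 4)
Shift right by 3 positions
Drop the 3 low bits; fill with zeros on the left
Result: 0000000 (decimal 0)
Equivalent: 4 >> 3 = 4 ÷ 2^3 = 0



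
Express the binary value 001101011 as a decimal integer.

Sum of powers of 2 for each 1-bit:
2^0 + 2^1 + 2^3 + 2^5 + 2^6
= 1 + 2 + 8 + 32 + 64
= 107



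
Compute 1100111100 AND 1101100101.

AND: 1 only when both bits are 1
  1100111100
& 1101100101
------------
  1100100100
Decimal: 828 & 869 = 804



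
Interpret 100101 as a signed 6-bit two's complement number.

Binary: 100101
Sign bit: 1 (negative)
Invert: 011010
Add 1:  011011
Magnitude: 011011 = 16 + 8 + 2 + 1 = 27
Value: -27



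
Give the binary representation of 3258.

Using repeated division by 2:
3258 ÷ 2 = 1629 remainder 0
1629 ÷ 2 = 814 remainder 1
814 ÷ 2 = 407 remainder 0
407 ÷ 2 = 203 remainder 1
203 ÷ 2 = 101 remainder 1
101 ÷ 2 = 50 remainder 1
50 ÷ 2 = 25 remainder 0
25 ÷ 2 = 12 remainder 1
12 ÷ 2 = 6 remainder 0
6 ÷ 2 = 3 remainder 0
3 ÷ 2 = 1 remainder 1
1 ÷ 2 = 0 remainder 1
Reading remainders bottom to top: 110010111010



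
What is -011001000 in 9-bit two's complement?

Original: 011001000
Step 1 - Invert all bits: 100110111
Step 2 - Add 1: 100111000
Verification: 011001000 + 100111000 = 1000000000; discarding the end carry (carry out of the top bit) leaves the 9-bit value 000000000, as required for x + (-x)



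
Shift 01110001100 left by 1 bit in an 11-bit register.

Original: 01110001100 (decimal 908)
Shift left by 1 position
Append 1 zero on the right
Result: 11100011000 (decimal 1816)
Equivalent: 908 << 1 = 908 × 2^1 = 1816



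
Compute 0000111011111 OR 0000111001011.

OR: 1 when either bit is 1
  0000111011111
| 0000111001011
---------------
  0000111011111
Decimal: 479 | 459 = 479



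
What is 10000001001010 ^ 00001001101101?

XOR: 1 when bits differ
  10000001001010
^ 00001001101101
----------------
  10001000100111
Decimal: 8266 ^ 621 = 8743



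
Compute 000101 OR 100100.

OR: 1 when either bit is 1
  000101
| 100100
--------
  100101
Decimal: 5 | 36 = 37



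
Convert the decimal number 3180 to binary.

Using repeated division by 2:
3180 ÷ 2 = 1590 remainder 0
1590 ÷ 2 = 795 remainder 0
795 ÷ 2 = 397 remainder 1
397 ÷ 2 = 198 remainder 1
198 ÷ 2 = 99 remainder 0
99 ÷ 2 = 49 remainder 1
49 ÷ 2 = 24 remainder 1
24 ÷ 2 = 12 remainder 0
12 ÷ 2 = 6 remainder 0
6 ÷ 2 = 3 remainder 0
3 ÷ 2 = 1 remainder 1
1 ÷ 2 = 0 remainder 1
Reading remainders bottom to top: 110001101100



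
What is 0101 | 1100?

OR: 1 when either bit is 1
  0101
| 1100
------
  1101
Decimal: 5 | 12 = 13



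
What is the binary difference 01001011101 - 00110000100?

Method 1 - Direct subtraction (column by column from the right: bit − bit − borrow-in; if negative, add 2 and borrow 1 from the next column):
borrow: 01100000000
        01001011101
-       00110000100
-------------------
        00011011001

Method 2 - Add two's complement:
Two's complement of 00110000100: invert → 11001111011, add 1 → 11001111100
  01001011101
+ 11001111100
-------------
 100011011001  (end carry out of the top bit = 1)
Discarding the end carry: 00011011001
Decimal check:
  01001011101 = 512 + 64 + 16 + 8 + 4 + 1 = 605
  00110000100 = 256 + 128 + 4 = 388
  605 - 388 = 217, and 00011011001 = 128 + 64 + 16 + 8 + 1 = 217 ✓



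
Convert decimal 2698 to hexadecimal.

Using repeated division by 16 (digits 10–15 are A–F):
2698 ÷ 16 = 168 remainder 10 (A)
168 ÷ 16 = 10 remainder 8
10 ÷ 16 = 0 remainder 10 (A)
Reading remainders bottom to top: A8A



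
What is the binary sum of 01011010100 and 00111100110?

Add column by column from the right: bit + bit + carry-in; write the sum mod 2, carry 1 when the sum is 2 or 3.
carry:  11110001000
        01011010100
+       00111100110
-------------------
       010010111010
(the carry out of the leftmost column, 0, becomes the leading bit)
Decimal check:
  01011010100 = 512 + 128 + 64 + 16 + 4 = 724
  00111100110 = 256 + 128 + 64 + 32 + 4 + 2 = 486
  724 + 486 = 1210, and 010010111010 = 1024 + 128 + 32 + 16 + 8 + 2 = 1210 ✓



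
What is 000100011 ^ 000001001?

XOR: 1 when bits differ
  000100011
^ 000001001
-----------
  000101010
Decimal: 35 ^ 9 = 42



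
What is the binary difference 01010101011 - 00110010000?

Method 1 - Direct subtraction (column by column from the right: bit − bit − borrow-in; if negative, add 2 and borrow 1 from the next column):
borrow: 01000100000
        01010101011
-       00110010000
-------------------
        00100011011

Method 2 - Add two's complement:
Two's complement of 00110010000: invert → 11001101111, add 1 → 11001110000
  01010101011
+ 11001110000
-------------
 100100011011  (end carry out of the top bit = 1)
Discarding the end carry: 00100011011
Decimal check:
  01010101011 = 512 + 128 + 32 + 8 + 2 + 1 = 683
  00110010000 = 256 + 128 + 16 = 400
  683 - 400 = 283, and 00100011011 = 256 + 16 + 8 + 2 + 1 = 283 ✓



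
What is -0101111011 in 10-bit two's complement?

Original: 0101111011
Step 1 - Invert all bits: 1010000100
Step 2 - Add 1: 1010000101
Verification: 0101111011 + 1010000101 = 10000000000; discarding the end carry (carry out of the top bit) leaves the 10-bit value 0000000000, as required for x + (-x)



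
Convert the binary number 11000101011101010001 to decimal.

Sum of powers of 2 for each 1-bit:
2^0 + 2^4 + 2^6 + 2^8 + 2^9 + 2^10 + 2^12 + 2^14 + 2^18 + 2^19
= 1 + 16 + 64 + 256 + 512 + 1024 + 4096 + 16384 + 262144 + 524288
= 808785



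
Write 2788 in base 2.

Using repeated division by 2:
2788 ÷ 2 = 1394 remainder 0
1394 ÷ 2 = 697 remainder 0
697 ÷ 2 = 348 remainder 1
348 ÷ 2 = 174 remainder 0
174 ÷ 2 = 87 remainder 0
87 ÷ 2 = 43 remainder 1
43 ÷ 2 = 21 remainder 1
21 ÷ 2 = 10 remainder 1
10 ÷ 2 = 5 remainder 0
5 ÷ 2 = 2 remainder 1
2 ÷ 2 = 1 remainder 0
1 ÷ 2 = 0 remainder 1
Reading remainders bottom to top: 101011100100



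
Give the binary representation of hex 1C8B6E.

Convert each hex digit to 4 bits:
  1 = 0001
  C = 1100
  8 = 1000
  B = 1011
  6 = 0110
  E = 1110
Concatenate: 000111001000101101101110



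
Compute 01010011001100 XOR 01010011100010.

XOR: 1 when bits differ
  01010011001100
^ 01010011100010
----------------
  00000000101110
Decimal: 5324 ^ 5346 = 46



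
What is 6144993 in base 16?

Using repeated division by 16 (digits 10–15 are A–F):
6144993 ÷ 16 = 384062 remainder 1
384062 ÷ 16 = 24003 remainder 14 (E)
24003 ÷ 16 = 1500 remainder 3
1500 ÷ 16 = 93 remainder 12 (C)
93 ÷ 16 = 5 remainder 13 (D)
5 ÷ 16 = 0 remainder 5
Reading remainders bottom to top: 5DC3E1



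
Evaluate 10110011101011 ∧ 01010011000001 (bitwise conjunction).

AND: 1 only when both bits are 1
  10110011101011
& 01010011000001
----------------
  00010011000001
Decimal: 11499 & 5313 = 1217



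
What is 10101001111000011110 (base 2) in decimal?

Sum of powers of 2 for each 1-bit:
2^1 + 2^2 + 2^3 + 2^4 + 2^9 + 2^10 + 2^11 + 2^12 + 2^15 + 2^17 + 2^19
= 2 + 4 + 8 + 16 + 512 + 1024 + 2048 + 4096 + 32768 + 131072 + 524288
= 695838



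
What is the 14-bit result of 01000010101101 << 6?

Original: 01000010101101 (decimal 4269)
Shift left by 6 positions
Append 6 zeros on the right and drop the 6 high bits that overflow the 14-bit width
Result: 10101101000000 (decimal 11072)
Equivalent: 4269 << 6 = 4269 × 2^6 = 273216, truncated to 14 bits = 11072



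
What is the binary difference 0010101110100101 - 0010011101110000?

Method 1 - Direct subtraction (column by column from the right: bit − bit − borrow-in; if negative, add 2 and borrow 1 from the next column):
borrow: 0000100011100000
        0010101110100101
-       0010011101110000
------------------------
        0000010000110101

Method 2 - Add two's complement:
Two's complement of 0010011101110000: invert → 1101100010001111, add 1 → 1101100010010000
  0010101110100101
+ 1101100010010000
------------------
 10000010000110101  (end carry out of the top bit = 1)
Discarding the end carry: 0000010000110101
Decimal check:
  0010101110100101 = 8192 + 2048 + 512 + 256 + 128 + 32 + 4 + 1 = 11173
  0010011101110000 = 8192 + 1024 + 512 + 256 + 64 + 32 + 16 = 10096
  11173 - 10096 = 1077, and 0000010000110101 = 1024 + 32 + 16 + 4 + 1 = 1077 ✓



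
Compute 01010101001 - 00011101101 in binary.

Method 1 - Direct subtraction (column by column from the right: bit − bit − borrow-in; if negative, add 2 and borrow 1 from the next column):
borrow: 01111111000
        01010101001
-       00011101101
-------------------
        00110111100

Method 2 - Add two's complement:
Two's complement of 00011101101: invert → 11100010010, add 1 → 11100010011
  01010101001
+ 11100010011
-------------
 100110111100  (end carry out of the top bit = 1)
Discarding the end carry: 00110111100
Decimal check:
  01010101001 = 512 + 128 + 32 + 8 + 1 = 681
  00011101101 = 128 + 64 + 32 + 8 + 4 + 1 = 237
  681 - 237 = 444, and 00110111100 = 256 + 128 + 32 + 16 + 8 + 4 = 444 ✓



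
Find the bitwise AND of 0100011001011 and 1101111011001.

AND: 1 only when both bits are 1
  0100011001011
& 1101111011001
---------------
  0100011001001
Decimal: 2251 & 7129 = 2249



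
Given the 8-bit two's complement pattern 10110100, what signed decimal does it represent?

Binary: 10110100
Sign bit: 1 (negative)
Invert: 01001011
Add 1:  01001100
Magnitude: 01001100 = 64 + 8 + 4 = 76
Value: -76



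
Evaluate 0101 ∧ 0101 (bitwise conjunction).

AND: 1 only when both bits are 1
  0101
& 0101
------
  0101
Decimal: 5 & 5 = 5



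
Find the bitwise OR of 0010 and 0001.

OR: 1 when either bit is 1
  0010
| 0001
------
  0011
Decimal: 2 | 1 = 3



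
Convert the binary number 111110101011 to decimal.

Sum of powers of 2 for each 1-bit:
2^0 + 2^1 + 2^3 + 2^5 + 2^7 + 2^8 + 2^9 + 2^10 + 2^11
= 1 + 2 + 8 + 32 + 128 + 256 + 512 + 1024 + 2048
= 4011



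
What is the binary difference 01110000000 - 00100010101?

Method 1 - Direct subtraction (column by column from the right: bit − bit − borrow-in; if negative, add 2 and borrow 1 from the next column):
borrow: 00011111110
        01110000000
-       00100010101
-------------------
        01001101011

Method 2 - Add two's complement:
Two's complement of 00100010101: invert → 11011101010, add 1 → 11011101011
  01110000000
+ 11011101011
-------------
 101001101011  (end carry out of the top bit = 1)
Discarding the end carry: 01001101011
Decimal check:
  01110000000 = 512 + 256 + 128 = 896
  00100010101 = 256 + 16 + 4 + 1 = 277
  896 - 277 = 619, and 01001101011 = 512 + 64 + 32 + 8 + 2 + 1 = 619 ✓



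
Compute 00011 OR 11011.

OR: 1 when either bit is 1
  00011
| 11011
-------
  11011
Decimal: 3 | 27 = 27



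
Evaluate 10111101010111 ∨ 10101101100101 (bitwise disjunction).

OR: 1 when either bit is 1
  10111101010111
| 10101101100101
----------------
  10111101110111
Decimal: 12119 | 11109 = 12151



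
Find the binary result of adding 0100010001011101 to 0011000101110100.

Add column by column from the right: bit + bit + carry-in; write the sum mod 2, carry 1 when the sum is 2 or 3.
carry:  0000000011111000
        0100010001011101
+       0011000101110100
------------------------
       00111010111010001
(the carry out of the leftmost column, 0, becomes the leading bit)
Decimal check:
  0100010001011101 = 16384 + 1024 + 64 + 16 + 8 + 4 + 1 = 17501
  0011000101110100 = 8192 + 4096 + 256 + 64 + 32 + 16 + 4 = 12660
  17501 + 12660 = 30161, and 00111010111010001 = 16384 + 8192 + 4096 + 1024 + 256 + 128 + 64 + 16 + 1 = 30161 ✓



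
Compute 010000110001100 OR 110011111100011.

OR: 1 when either bit is 1
  010000110001100
| 110011111100011
-----------------
  110011111101111
Decimal: 8588 | 26595 = 26607



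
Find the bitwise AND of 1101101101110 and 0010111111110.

AND: 1 only when both bits are 1
  1101101101110
& 0010111111110
---------------
  0000101101110
Decimal: 7022 & 1534 = 366



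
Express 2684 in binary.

Using repeated division by 2:
2684 ÷ 2 = 1342 remainder 0
1342 ÷ 2 = 671 remainder 0
671 ÷ 2 = 335 remainder 1
335 ÷ 2 = 167 remainder 1
167 ÷ 2 = 83 remainder 1
83 ÷ 2 = 41 remainder 1
41 ÷ 2 = 20 remainder 1
20 ÷ 2 = 10 remainder 0
10 ÷ 2 = 5 remainder 0
5 ÷ 2 = 2 remainder 1
2 ÷ 2 = 1 remainder 0
1 ÷ 2 = 0 remainder 1
Reading remainders bottom to top: 101001111100



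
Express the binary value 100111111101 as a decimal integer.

Sum of powers of 2 for each 1-bit:
2^0 + 2^2 + 2^3 + 2^4 + 2^5 + 2^6 + 2^7 + 2^8 + 2^11
= 1 + 4 + 8 + 16 + 32 + 64 + 128 + 256 + 2048
= 2557



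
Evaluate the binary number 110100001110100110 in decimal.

Sum of powers of 2 for each 1-bit:
2^1 + 2^2 + 2^5 + 2^7 + 2^8 + 2^9 + 2^14 + 2^16 + 2^17
= 2 + 4 + 32 + 128 + 256 + 512 + 16384 + 65536 + 131072
= 213926



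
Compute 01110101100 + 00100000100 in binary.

Add column by column from the right: bit + bit + carry-in; write the sum mod 2, carry 1 when the sum is 2 or 3.
carry:  11000011000
        01110101100
+       00100000100
-------------------
       010010110000
(the carry out of the leftmost column, 0, becomes the leading bit)
Decimal check:
  01110101100 = 512 + 256 + 128 + 32 + 8 + 4 = 940
  00100000100 = 256 + 4 = 260
  940 + 260 = 1200, and 010010110000 = 1024 + 128 + 32 + 16 = 1200 ✓



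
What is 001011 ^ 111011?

XOR: 1 when bits differ
  001011
^ 111011
--------
  110000
Decimal: 11 ^ 59 = 48



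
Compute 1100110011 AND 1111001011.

AND: 1 only when both bits are 1
  1100110011
& 1111001011
------------
  1100000011
Decimal: 819 & 971 = 771



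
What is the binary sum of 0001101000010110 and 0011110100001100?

Add column by column from the right: bit + bit + carry-in; write the sum mod 2, carry 1 when the sum is 2 or 3.
carry:  0111000000111000
        0001101000010110
+       0011110100001100
------------------------
       00101011100100010
(the carry out of the leftmost column, 0, becomes the leading bit)
Decimal check:
  0001101000010110 = 4096 + 2048 + 512 + 16 + 4 + 2 = 6678
  0011110100001100 = 8192 + 4096 + 2048 + 1024 + 256 + 8 + 4 = 15628
  6678 + 15628 = 22306, and 00101011100100010 = 16384 + 4096 + 1024 + 512 + 256 + 32 + 2 = 22306 ✓



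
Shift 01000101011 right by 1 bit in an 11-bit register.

Original: 01000101011 (decimal 555)
Shift right by 1 position
Drop the 1 low bit; fill with zero on the left
Result: 00100010101 (decimal 277)
Equivalent: 555 >> 1 = 555 ÷ 2^1 = 277



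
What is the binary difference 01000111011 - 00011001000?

Method 1 - Direct subtraction (column by column from the right: bit − bit − borrow-in; if negative, add 2 and borrow 1 from the next column):
borrow: 01110000000
        01000111011
-       00011001000
-------------------
        00101110011

Method 2 - Add two's complement:
Two's complement of 00011001000: invert → 11100110111, add 1 → 11100111000
  01000111011
+ 11100111000
-------------
 100101110011  (end carry out of the top bit = 1)
Discarding the end carry: 00101110011
Decimal check:
  01000111011 = 512 + 32 + 16 + 8 + 2 + 1 = 571
  00011001000 = 128 + 64 + 8 = 200
  571 - 200 = 371, and 00101110011 = 256 + 64 + 32 + 16 + 2 + 1 = 371 ✓



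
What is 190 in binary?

Using repeated division by 2:
190 ÷ 2 = 95 remainder 0
95 ÷ 2 = 47 remainder 1
47 ÷ 2 = 23 remainder 1
23 ÷ 2 = 11 remainder 1
11 ÷ 2 = 5 remainder 1
5 ÷ 2 = 2 remainder 1
2 ÷ 2 = 1 remainder 0
1 ÷ 2 = 0 remainder 1
Reading remainders bottom to top: 10111110



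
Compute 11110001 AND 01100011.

AND: 1 only when both bits are 1
  11110001
& 01100011
----------
  01100001
Decimal: 241 & 99 = 97



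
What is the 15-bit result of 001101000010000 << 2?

Original: 001101000010000 (decimal 6672)
Shift left by 2 positions
Append 2 zeros on the right
Result: 110100001000000 (decimal 26688)
Equivalent: 6672 << 2 = 6672 × 2^2 = 26688



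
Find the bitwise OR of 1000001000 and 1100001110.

OR: 1 when either bit is 1
  1000001000
| 1100001110
------------
  1100001110
Decimal: 520 | 782 = 782



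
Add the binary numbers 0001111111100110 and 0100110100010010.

Add column by column from the right: bit + bit + carry-in; write the sum mod 2, carry 1 when the sum is 2 or 3.
carry:  0011111000001100
        0001111111100110
+       0100110100010010
------------------------
       00110110011111000
(the carry out of the leftmost column, 0, becomes the leading bit)
Decimal check:
  0001111111100110 = 4096 + 2048 + 1024 + 512 + 256 + 128 + 64 + 32 + 4 + 2 = 8166
  0100110100010010 = 16384 + 2048 + 1024 + 256 + 16 + 2 = 19730
  8166 + 19730 = 27896, and 00110110011111000 = 16384 + 8192 + 2048 + 1024 + 128 + 64 + 32 + 16 + 8 = 27896 ✓



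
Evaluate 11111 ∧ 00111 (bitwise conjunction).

AND: 1 only when both bits are 1
  11111
& 00111
-------
  00111
Decimal: 31 & 7 = 7



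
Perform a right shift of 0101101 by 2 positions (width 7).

Original: 0101101 (decimal 45)
Shift right by 2 positions
Drop the 2 low bits; fill with zeros on the left
Result: 0001011 (decimal 11)
Equivalent: 45 >> 2 = 45 ÷ 2^2 = 11



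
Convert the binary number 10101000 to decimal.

Sum of powers of 2 for each 1-bit:
2^3 + 2^5 + 2^7
= 8 + 32 + 128
= 168



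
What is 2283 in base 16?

Using repeated division by 16 (digits 10–15 are A–F):
2283 ÷ 16 = 142 remainder 11 (B)
142 ÷ 16 = 8 remainder 14 (E)
8 ÷ 16 = 0 remainder 8
Reading remainders bottom to top: 8EB



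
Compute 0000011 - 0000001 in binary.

Method 1 - Direct subtraction (column by column from the right: bit − bit − borrow-in; if negative, add 2 and borrow 1 from the next column):
borrow: 0000000
        0000011
-       0000001
---------------
        0000010

Method 2 - Add two's complement:
Two's complement of 0000001: invert → 1111110, add 1 → 1111111
  0000011
+ 1111111
---------
 10000010  (end carry out of the top bit = 1)
Discarding the end carry: 0000010
Decimal check:
  0000011 = 2 + 1 = 3
  0000001 = 1
  3 - 1 = 2, and 0000010 = 2 ✓



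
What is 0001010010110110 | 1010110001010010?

OR: 1 when either bit is 1
  0001010010110110
| 1010110001010010
------------------
  1011110011110110
Decimal: 5302 | 44114 = 48374



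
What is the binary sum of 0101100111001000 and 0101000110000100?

Add column by column from the right: bit + bit + carry-in; write the sum mod 2, carry 1 when the sum is 2 or 3.
carry:  1010001100000000
        0101100111001000
+       0101000110000100
------------------------
       01010101101001100
(the carry out of the leftmost column, 0, becomes the leading bit)
Decimal check:
  0101100111001000 = 16384 + 4096 + 2048 + 256 + 128 + 64 + 8 = 22984
  0101000110000100 = 16384 + 4096 + 256 + 128 + 4 = 20868
  22984 + 20868 = 43852, and 01010101101001100 = 32768 + 8192 + 2048 + 512 + 256 + 64 + 8 + 4 = 43852 ✓



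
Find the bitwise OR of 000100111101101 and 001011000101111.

OR: 1 when either bit is 1
  000100111101101
| 001011000101111
-----------------
  001111111101111
Decimal: 2541 | 5679 = 8175



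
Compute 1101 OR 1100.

OR: 1 when either bit is 1
  1101
| 1100
------
  1101
Decimal: 13 | 12 = 13



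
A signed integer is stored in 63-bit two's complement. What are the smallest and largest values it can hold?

For 63-bit two's complement:
Minimum: -2^62 = -4611686018427387904
Maximum: 2^62 - 1 = 4611686018427387903



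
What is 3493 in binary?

Using repeated division by 2:
3493 ÷ 2 = 1746 remainder 1
1746 ÷ 2 = 873 remainder 0
873 ÷ 2 = 436 remainder 1
436 ÷ 2 = 218 remainder 0
218 ÷ 2 = 109 remainder 0
109 ÷ 2 = 54 remainder 1
54 ÷ 2 = 27 remainder 0
27 ÷ 2 = 13 remainder 1
13 ÷ 2 = 6 remainder 1
6 ÷ 2 = 3 remainder 0
3 ÷ 2 = 1 remainder 1
1 ÷ 2 = 0 remainder 1
Reading remainders bottom to top: 110110100101

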